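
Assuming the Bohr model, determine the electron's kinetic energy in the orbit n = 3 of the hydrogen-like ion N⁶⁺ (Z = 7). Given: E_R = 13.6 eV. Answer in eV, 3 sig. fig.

For a Coulomb orbit the virial theorem gives K = −E_n.
E_n = −E_R·Z²/n², so K = E_R·Z²/n² = 13.6 × 7²/3² = 74.0 eV

74.0 eV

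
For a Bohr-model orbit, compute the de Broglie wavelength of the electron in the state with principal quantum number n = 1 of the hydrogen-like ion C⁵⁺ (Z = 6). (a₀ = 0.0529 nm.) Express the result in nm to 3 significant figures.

0.0554 nm

The Bohr quantisation condition is nλ = 2πr_n.
r_n = n²a₀/Z = 0.00882 nm
λ = 2πr_n/n = 2π·0.00882/1 = 0.0554 nm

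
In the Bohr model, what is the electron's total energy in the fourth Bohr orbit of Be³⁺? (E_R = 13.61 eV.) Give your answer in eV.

E_n = −E_R·Z²/n² = −13.61 × 4²/4² = -13.61 eV

-13.61 eV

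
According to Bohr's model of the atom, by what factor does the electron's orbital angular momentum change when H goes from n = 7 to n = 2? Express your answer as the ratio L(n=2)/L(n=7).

2/7

L = nℏ depends only on n, so L ∝ n.
L(n=2)/L(n=7) = (2/7)^1 = 2/7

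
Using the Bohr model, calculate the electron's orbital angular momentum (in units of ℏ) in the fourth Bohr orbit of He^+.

4

L_n = nℏ, so L/ℏ = n = 4.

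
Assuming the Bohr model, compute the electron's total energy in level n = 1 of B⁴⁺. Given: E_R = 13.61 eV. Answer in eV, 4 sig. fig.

-340.2 eV

E_n = −E_R·Z²/n² = −13.61 × 5²/1² = -340.2 eV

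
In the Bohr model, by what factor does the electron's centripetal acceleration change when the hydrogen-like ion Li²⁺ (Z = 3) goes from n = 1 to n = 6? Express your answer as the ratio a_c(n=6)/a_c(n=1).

a_c ∝ Z^3 · n^-4; with Z fixed, a_c ∝ n^-4.
a_c(n=6)/a_c(n=1) = (6/1)^-4 = 1/1296

1/1296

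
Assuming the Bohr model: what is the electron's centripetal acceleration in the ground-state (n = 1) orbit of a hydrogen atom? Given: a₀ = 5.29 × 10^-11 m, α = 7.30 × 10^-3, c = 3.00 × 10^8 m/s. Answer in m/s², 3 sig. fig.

r = n²a₀/Z = 5.29 × 10^-11 m, v = Zαc/n = 2.19 × 10^6 m/s
a = v²/r = (2.19 × 10^6)² / 5.29 × 10^-11 = 9.07 × 10^22 m/s²

9.07 × 10^22 m/s²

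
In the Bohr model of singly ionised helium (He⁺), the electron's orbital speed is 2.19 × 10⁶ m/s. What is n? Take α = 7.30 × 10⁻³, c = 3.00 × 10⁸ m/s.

v_n = Zαc/n ⇒ n = Zαc/v = 2 × 0.00730 × 3.00 × 10⁸ / 2.19 × 10⁶ ≈ 2.00
n = 2

2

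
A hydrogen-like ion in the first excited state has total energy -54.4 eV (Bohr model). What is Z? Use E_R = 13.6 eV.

E_n = −E_R Z²/n² ⇒ Z² = −E_n n²/E_R = 54.4 × 2² / 13.6 ≈ 16.00
Z = 4

4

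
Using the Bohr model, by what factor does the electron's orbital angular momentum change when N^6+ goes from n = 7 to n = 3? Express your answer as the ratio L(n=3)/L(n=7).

3/7

L = nℏ depends only on n, so L ∝ n.
L(n=3)/L(n=7) = (3/7)^1 = 3/7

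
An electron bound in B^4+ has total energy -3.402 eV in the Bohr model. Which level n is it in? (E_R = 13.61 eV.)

10

E_n = −E_R Z²/n² ⇒ n² = E_R Z²/(−E_n) = 13.61 × 5² / 3.402 ≈ 100.01
n = 10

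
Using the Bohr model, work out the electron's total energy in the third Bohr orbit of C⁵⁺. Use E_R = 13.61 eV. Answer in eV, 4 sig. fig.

E_n = −E_R·Z²/n² = −13.61 × 6²/3² = -54.44 eV

-54.44 eV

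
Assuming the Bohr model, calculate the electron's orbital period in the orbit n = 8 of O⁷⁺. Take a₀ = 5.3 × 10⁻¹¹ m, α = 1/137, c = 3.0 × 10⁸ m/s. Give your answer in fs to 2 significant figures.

1.2 fs

r = n²a₀/Z = 8²·5.3 × 10⁻¹¹/8 = 4.2 × 10⁻¹⁰ m
v = Zαc/n = 8·0.0073·3.0 × 10⁸/8 = 2.2 × 10⁶ m/s
T = 2πr/v = 1.2 × 10⁻¹⁵ s = 1.2 fs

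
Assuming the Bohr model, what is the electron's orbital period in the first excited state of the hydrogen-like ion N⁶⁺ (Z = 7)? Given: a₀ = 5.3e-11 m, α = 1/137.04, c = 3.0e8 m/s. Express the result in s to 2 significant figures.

r = n²a₀/Z = 2²·5.3e-11/7 = 3.0e-11 m
v = Zαc/n = 7·0.0073·3.0e8/2 = 7.7e6 m/s
T = 2πr/v = 2.5e-17 s

2.5e-17 s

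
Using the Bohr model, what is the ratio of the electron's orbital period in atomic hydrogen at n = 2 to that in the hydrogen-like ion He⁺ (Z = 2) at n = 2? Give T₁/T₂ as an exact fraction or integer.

T ∝ Z^-2 · n^3
T₁/T₂ = (1/2)^-2 · (2/2)^3 = 4

4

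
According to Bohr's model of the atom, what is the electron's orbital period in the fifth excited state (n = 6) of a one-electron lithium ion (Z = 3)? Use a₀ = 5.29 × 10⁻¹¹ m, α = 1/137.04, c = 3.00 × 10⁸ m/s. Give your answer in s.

r = n²a₀/Z = 6²·5.29 × 10⁻¹¹/3 = 6.35 × 10⁻¹⁰ m
v = Zαc/n = 3·0.00730·3.00 × 10⁸/6 = 1.09 × 10⁶ m/s
T = 2πr/v = 3.64 × 10⁻¹⁵ s

3.64 × 10⁻¹⁵ s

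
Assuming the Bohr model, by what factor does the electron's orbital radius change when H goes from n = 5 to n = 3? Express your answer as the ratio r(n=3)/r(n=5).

r ∝ Z^-1 · n^2; with Z fixed, r ∝ n^2.
r(n=3)/r(n=5) = (3/5)^2 = 9/25

9/25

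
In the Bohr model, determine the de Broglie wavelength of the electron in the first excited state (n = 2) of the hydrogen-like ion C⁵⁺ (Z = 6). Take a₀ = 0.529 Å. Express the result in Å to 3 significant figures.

The Bohr quantisation condition is nλ = 2πr_n.
r_n = n²a₀/Z = 0.353 Å
λ = 2πr_n/n = 2π·0.353/2 = 1.11 Å

1.11 Å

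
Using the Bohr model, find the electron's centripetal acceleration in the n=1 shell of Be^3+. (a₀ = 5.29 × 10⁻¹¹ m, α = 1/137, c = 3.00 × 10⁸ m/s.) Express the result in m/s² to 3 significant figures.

r = n²a₀/Z = 1.32 × 10⁻¹¹ m, v = Zαc/n = 8.76 × 10⁶ m/s
a = v²/r = (8.76 × 10⁶)² / 1.32 × 10⁻¹¹ = 5.80 × 10²⁴ m/s²

5.80 × 10²⁴ m/s²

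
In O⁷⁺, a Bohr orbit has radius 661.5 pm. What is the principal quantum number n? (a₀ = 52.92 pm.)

10

r_n = n²a₀/Z ⇒ n² = rZ/a₀ = 661.5 × 8 / 52.92 ≈ 100.00
n = 10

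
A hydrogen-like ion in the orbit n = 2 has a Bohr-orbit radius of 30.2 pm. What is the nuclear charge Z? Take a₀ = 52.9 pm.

r_n = n²a₀/Z ⇒ Z = n²a₀/r = 2² × 52.9 / 30.2 ≈ 7.01
Z = 7

7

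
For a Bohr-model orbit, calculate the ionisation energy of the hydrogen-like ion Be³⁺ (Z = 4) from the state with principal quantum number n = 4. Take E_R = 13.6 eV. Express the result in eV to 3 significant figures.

E_n = −E_R·Z²/n² = −13.6 × 4²/4² eV = -13.6 eV
Ionisation energy = −E_n = 13.6 eV

13.6 eV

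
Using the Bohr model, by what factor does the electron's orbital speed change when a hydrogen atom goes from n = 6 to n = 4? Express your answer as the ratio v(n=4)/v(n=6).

v ∝ Z^1 · n^-1; with Z fixed, v ∝ n^-1.
v(n=4)/v(n=6) = (4/6)^-1 = 3/2

3/2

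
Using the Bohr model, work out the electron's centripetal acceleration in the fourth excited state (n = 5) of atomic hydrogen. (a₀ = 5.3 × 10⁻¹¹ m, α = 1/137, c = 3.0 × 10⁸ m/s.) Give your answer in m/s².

1.4 × 10²⁰ m/s²

r = n²a₀/Z = 1.3 × 10⁻⁹ m, v = Zαc/n = 4.4 × 10⁵ m/s
a = v²/r = (4.4 × 10⁵)² / 1.3 × 10⁻⁹ = 1.4 × 10²⁰ m/s²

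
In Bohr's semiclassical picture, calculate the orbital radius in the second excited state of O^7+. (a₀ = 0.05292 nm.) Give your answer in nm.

r_n = n²a₀/Z = 3² × 0.05292 / 8
    = 9 × 0.05292 / 8 = 0.05954 nm

0.05954 nm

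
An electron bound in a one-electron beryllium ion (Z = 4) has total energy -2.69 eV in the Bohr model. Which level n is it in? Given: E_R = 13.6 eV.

E_n = −E_R Z²/n² ⇒ n² = E_R Z²/(−E_n) = 13.6 × 4² / 2.69 ≈ 80.89
n = 9

9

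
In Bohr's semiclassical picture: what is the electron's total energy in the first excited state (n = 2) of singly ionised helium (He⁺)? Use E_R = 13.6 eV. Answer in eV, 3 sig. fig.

-13.6 eV

E_n = −E_R·Z²/n² = −13.6 × 2²/2² = -13.6 eV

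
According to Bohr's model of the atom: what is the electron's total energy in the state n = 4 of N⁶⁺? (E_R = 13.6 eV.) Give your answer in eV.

-41.6 eV

E_n = −E_R·Z²/n² = −13.6 × 7²/4² = -41.6 eV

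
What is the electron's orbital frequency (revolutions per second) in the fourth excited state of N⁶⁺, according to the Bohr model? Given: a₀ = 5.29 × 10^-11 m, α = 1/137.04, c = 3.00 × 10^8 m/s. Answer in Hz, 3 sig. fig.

r = n²a₀/Z = 1.89 × 10^-10 m, v = Zαc/n = 3.06 × 10^6 m/s
f = v/(2πr) = 2.58 × 10^15 Hz

2.58 × 10^15 Hz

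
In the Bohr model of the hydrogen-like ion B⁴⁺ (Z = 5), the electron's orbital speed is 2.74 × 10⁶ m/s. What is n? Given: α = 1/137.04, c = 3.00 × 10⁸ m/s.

4

v_n = Zαc/n ⇒ n = Zαc/v = 5 × 0.00730 × 3.00 × 10⁸ / 2.74 × 10⁶ ≈ 3.99
n = 4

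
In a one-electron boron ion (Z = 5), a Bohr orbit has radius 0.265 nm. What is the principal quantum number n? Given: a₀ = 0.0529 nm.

5

r_n = n²a₀/Z ⇒ n² = rZ/a₀ = 0.265 × 5 / 0.0529 ≈ 25.05
n = 5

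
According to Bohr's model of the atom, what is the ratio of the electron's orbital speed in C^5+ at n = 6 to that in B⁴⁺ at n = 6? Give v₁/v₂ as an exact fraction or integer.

v ∝ Z^1 · n^-1
v₁/v₂ = (6/5)^1 · (6/6)^-1 = 6/5

6/5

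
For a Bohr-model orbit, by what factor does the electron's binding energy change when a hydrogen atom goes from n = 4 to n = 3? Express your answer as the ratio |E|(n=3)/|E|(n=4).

|E| ∝ Z^2 · n^-2; with Z fixed, |E| ∝ n^-2.
|E|(n=3)/|E|(n=4) = (3/4)^-2 = 16/9

16/9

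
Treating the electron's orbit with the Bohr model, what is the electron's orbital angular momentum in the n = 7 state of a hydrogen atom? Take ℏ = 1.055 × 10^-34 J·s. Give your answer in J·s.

L_n = nℏ = 7 × 1.055 × 10^-34 = 7.385 × 10^-34 J·s

7.385 × 10^-34 J·s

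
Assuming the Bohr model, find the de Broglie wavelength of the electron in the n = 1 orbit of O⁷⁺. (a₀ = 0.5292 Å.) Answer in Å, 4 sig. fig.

0.4156 Å

The Bohr quantisation condition is nλ = 2πr_n.
r_n = n²a₀/Z = 0.06615 Å
λ = 2πr_n/n = 2π·0.06615/1 = 0.4156 Å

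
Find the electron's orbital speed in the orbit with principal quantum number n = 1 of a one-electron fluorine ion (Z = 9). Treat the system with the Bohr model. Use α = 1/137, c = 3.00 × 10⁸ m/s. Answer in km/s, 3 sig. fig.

1.97 × 10⁴ km/s

v_n = Zαc/n = 9 × 0.00730 × 3.00 × 10⁸ / 1
    = 1.97 × 10⁴ km/s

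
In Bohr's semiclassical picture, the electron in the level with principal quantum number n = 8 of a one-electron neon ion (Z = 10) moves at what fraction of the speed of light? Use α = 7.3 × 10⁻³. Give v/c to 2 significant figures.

0.0091

v_n = Zαc/n, so v/c = Zα/n = 10 × 0.0073 / 8 = 0.0091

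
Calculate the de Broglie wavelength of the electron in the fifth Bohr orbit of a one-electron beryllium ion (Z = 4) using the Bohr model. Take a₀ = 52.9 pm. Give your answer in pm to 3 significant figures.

The Bohr quantisation condition is nλ = 2πr_n.
r_n = n²a₀/Z = 331 pm
λ = 2πr_n/n = 2π·331/5 = 415 pm

415 pm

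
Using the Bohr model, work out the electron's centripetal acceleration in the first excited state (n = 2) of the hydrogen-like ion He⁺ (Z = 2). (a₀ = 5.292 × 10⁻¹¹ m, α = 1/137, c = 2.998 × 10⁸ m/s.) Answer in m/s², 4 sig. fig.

r = n²a₀/Z = 1.058 × 10⁻¹⁰ m, v = Zαc/n = 2.188 × 10⁶ m/s
a = v²/r = (2.188 × 10⁶)² / 1.058 × 10⁻¹⁰ = 4.525 × 10²² m/s²

4.525 × 10²² m/s²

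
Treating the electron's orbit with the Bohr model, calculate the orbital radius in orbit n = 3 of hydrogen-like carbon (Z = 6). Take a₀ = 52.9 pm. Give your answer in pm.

r_n = n²a₀/Z = 3² × 52.9 / 6
    = 9 × 52.9 / 6 = 79.3 pm

79.3 pm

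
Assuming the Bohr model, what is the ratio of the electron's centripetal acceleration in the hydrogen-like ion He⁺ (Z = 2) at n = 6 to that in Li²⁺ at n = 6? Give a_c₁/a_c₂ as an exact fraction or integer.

a_c ∝ Z^3 · n^-4
a_c₁/a_c₂ = (2/3)^3 · (6/6)^-4 = 8/27

8/27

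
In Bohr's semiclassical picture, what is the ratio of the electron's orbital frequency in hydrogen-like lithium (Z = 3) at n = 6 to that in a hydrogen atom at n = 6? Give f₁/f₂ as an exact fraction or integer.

9

f ∝ Z^2 · n^-3
f₁/f₂ = (3/1)^2 · (6/6)^-3 = 9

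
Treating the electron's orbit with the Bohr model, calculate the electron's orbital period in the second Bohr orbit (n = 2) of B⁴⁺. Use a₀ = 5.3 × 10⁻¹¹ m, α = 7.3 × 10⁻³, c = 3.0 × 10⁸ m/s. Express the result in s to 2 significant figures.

r = n²a₀/Z = 2²·5.3 × 10⁻¹¹/5 = 4.2 × 10⁻¹¹ m
v = Zαc/n = 5·0.0073·3.0 × 10⁸/2 = 5.5 × 10⁶ m/s
T = 2πr/v = 4.9 × 10⁻¹⁷ s

4.9 × 10⁻¹⁷ s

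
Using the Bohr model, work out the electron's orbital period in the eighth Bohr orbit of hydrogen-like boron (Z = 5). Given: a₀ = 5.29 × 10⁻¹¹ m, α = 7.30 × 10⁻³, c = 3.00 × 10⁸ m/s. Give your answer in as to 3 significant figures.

3110 as

r = n²a₀/Z = 8²·5.29 × 10⁻¹¹/5 = 6.77 × 10⁻¹⁰ m
v = Zαc/n = 5·0.00730·3.00 × 10⁸/8 = 1.37 × 10⁶ m/s
T = 2πr/v = 3.11 × 10⁻¹⁵ s = 3110 as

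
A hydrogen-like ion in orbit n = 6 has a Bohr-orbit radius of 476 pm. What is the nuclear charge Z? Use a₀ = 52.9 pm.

4

r_n = n²a₀/Z ⇒ Z = n²a₀/r = 6² × 52.9 / 476 ≈ 4.00
Z = 4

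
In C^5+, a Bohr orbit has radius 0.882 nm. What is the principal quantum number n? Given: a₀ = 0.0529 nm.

r_n = n²a₀/Z ⇒ n² = rZ/a₀ = 0.882 × 6 / 0.0529 ≈ 100.04
n = 10

10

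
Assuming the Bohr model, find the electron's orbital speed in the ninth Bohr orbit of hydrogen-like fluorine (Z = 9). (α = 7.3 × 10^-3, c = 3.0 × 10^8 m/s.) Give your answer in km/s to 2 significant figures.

v_n = Zαc/n = 9 × 0.0073 × 3.0 × 10^8 / 9
    = 2200 km/s

2200 km/s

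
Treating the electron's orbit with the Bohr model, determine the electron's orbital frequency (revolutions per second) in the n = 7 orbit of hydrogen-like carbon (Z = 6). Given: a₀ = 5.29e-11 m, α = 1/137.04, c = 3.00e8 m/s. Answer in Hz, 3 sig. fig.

r = n²a₀/Z = 4.32e-10 m, v = Zαc/n = 1.88e6 m/s
f = v/(2πr) = 6.91e14 Hz

6.91e14 Hz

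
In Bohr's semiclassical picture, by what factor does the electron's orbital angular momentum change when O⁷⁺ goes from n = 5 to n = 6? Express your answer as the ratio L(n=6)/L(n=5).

L = nℏ depends only on n, so L ∝ n.
L(n=6)/L(n=5) = (6/5)^1 = 6/5

6/5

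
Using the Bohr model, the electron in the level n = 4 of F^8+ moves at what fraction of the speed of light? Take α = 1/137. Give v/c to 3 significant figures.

0.0164

v_n = Zαc/n, so v/c = Zα/n = 9 × 0.00730 / 4 = 0.0164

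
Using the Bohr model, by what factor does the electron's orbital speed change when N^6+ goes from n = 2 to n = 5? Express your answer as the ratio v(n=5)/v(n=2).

2/5

v ∝ Z^1 · n^-1; with Z fixed, v ∝ n^-1.
v(n=5)/v(n=2) = (5/2)^-1 = 2/5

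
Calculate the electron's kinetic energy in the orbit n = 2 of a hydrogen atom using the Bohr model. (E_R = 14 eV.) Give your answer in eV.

For a Coulomb orbit the virial theorem gives K = −E_n.
E_n = −E_R·Z²/n², so K = E_R·Z²/n² = 14 × 1²/2² = 3.5 eV

3.5 eV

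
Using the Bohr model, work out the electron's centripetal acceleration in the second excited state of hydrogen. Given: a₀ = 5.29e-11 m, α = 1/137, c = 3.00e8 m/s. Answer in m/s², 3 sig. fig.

r = n²a₀/Z = 4.76e-10 m, v = Zαc/n = 7.30e5 m/s
a = v²/r = (7.30e5)² / 4.76e-10 = 1.12e21 m/s²

1.12e21 m/s²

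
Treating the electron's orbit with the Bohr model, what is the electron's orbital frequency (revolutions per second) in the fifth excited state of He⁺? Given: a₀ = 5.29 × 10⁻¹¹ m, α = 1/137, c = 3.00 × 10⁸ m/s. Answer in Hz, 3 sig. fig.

r = n²a₀/Z = 9.52 × 10⁻¹⁰ m, v = Zαc/n = 7.30 × 10⁵ m/s
f = v/(2πr) = 1.22 × 10¹⁴ Hz

1.22 × 10¹⁴ Hz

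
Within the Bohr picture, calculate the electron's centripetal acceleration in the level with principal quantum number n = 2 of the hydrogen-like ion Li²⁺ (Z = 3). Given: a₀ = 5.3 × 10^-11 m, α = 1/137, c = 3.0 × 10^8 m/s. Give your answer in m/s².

1.5 × 10^23 m/s²

r = n²a₀/Z = 7.1 × 10^-11 m, v = Zαc/n = 3.3 × 10^6 m/s
a = v²/r = (3.3 × 10^6)² / 7.1 × 10^-11 = 1.5 × 10^23 m/s²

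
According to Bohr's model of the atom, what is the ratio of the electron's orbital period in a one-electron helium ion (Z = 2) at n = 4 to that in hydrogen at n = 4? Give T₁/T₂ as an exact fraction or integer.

T ∝ Z^-2 · n^3
T₁/T₂ = (2/1)^-2 · (4/4)^3 = 1/4

1/4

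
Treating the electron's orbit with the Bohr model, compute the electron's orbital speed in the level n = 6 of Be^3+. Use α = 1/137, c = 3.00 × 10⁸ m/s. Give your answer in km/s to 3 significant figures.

1460 km/s

v_n = Zαc/n = 4 × 0.00730 × 3.00 × 10⁸ / 6
    = 1460 km/s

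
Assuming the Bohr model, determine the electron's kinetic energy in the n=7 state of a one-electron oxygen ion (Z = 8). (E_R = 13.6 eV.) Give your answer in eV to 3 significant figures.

For a Coulomb orbit the virial theorem gives K = −E_n.
E_n = −E_R·Z²/n², so K = E_R·Z²/n² = 13.6 × 8²/7² = 17.8 eV

17.8 eV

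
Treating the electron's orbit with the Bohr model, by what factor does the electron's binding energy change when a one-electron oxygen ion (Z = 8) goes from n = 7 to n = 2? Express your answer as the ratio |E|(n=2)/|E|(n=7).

49/4

|E| ∝ Z^2 · n^-2; with Z fixed, |E| ∝ n^-2.
|E|(n=2)/|E|(n=7) = (2/7)^-2 = 49/4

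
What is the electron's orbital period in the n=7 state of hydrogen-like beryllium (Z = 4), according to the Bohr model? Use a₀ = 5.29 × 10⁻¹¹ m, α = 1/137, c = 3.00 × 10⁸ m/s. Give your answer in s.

r = n²a₀/Z = 7²·5.29 × 10⁻¹¹/4 = 6.48 × 10⁻¹⁰ m
v = Zαc/n = 4·0.00730·3.00 × 10⁸/7 = 1.25 × 10⁶ m/s
T = 2πr/v = 3.25 × 10⁻¹⁵ s

3.25 × 10⁻¹⁵ s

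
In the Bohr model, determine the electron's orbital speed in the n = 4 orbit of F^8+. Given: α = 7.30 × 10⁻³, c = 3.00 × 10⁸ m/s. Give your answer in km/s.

v_n = Zαc/n = 9 × 0.00730 × 3.00 × 10⁸ / 4
    = 4930 km/s

4930 km/s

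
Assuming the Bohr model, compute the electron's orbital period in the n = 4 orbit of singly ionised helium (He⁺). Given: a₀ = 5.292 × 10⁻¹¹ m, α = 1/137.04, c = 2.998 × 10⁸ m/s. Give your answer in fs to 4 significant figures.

r = n²a₀/Z = 4²·5.292 × 10⁻¹¹/2 = 4.234 × 10⁻¹⁰ m
v = Zαc/n = 2·0.007297·2.998 × 10⁸/4 = 1.094 × 10⁶ m/s
T = 2πr/v = 2.432 × 10⁻¹⁵ s = 2.432 fs

2.432 fs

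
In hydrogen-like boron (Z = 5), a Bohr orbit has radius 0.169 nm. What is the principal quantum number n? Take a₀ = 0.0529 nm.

r_n = n²a₀/Z ⇒ n² = rZ/a₀ = 0.169 × 5 / 0.0529 ≈ 15.97
n = 4

4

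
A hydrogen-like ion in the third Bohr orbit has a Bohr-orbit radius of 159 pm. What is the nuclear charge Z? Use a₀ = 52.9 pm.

3

r_n = n²a₀/Z ⇒ Z = n²a₀/r = 3² × 52.9 / 159 ≈ 2.99
Z = 3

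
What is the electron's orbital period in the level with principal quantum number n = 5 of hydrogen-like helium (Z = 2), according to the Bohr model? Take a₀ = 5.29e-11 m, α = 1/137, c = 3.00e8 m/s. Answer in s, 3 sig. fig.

4.74e-15 s

r = n²a₀/Z = 5²·5.29e-11/2 = 6.61e-10 m
v = Zαc/n = 2·0.00730·3.00e8/5 = 8.76e5 m/s
T = 2πr/v = 4.74e-15 s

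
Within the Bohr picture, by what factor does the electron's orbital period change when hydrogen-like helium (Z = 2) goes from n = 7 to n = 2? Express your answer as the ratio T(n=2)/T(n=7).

8/343

T ∝ Z^-2 · n^3; with Z fixed, T ∝ n^3.
T(n=2)/T(n=7) = (2/7)^3 = 8/343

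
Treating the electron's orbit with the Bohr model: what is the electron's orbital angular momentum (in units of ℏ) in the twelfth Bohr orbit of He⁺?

L_n = nℏ, so L/ℏ = n = 12.

12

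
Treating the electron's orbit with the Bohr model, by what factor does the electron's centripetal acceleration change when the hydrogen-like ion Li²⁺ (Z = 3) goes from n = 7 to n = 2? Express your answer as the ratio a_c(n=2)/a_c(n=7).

a_c ∝ Z^3 · n^-4; with Z fixed, a_c ∝ n^-4.
a_c(n=2)/a_c(n=7) = (2/7)^-4 = 2401/16

2401/16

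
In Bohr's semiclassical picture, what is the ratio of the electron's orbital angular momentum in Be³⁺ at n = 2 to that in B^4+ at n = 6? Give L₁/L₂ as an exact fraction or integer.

L = nℏ is independent of Z.
L₁/L₂ = n₁/n₂ = 2/6 = 1/3

1/3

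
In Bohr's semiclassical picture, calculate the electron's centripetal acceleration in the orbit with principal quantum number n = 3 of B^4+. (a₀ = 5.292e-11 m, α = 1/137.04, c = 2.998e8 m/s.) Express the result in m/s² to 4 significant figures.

1.396e23 m/s²

r = n²a₀/Z = 9.526e-11 m, v = Zαc/n = 3.646e6 m/s
a = v²/r = (3.646e6)² / 9.526e-11 = 1.396e23 m/s²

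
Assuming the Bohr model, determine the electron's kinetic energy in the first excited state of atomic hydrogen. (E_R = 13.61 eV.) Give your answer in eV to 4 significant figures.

For a Coulomb orbit the virial theorem gives K = −E_n.
E_n = −E_R·Z²/n², so K = E_R·Z²/n² = 13.61 × 1²/2² = 3.402 eV

3.402 eV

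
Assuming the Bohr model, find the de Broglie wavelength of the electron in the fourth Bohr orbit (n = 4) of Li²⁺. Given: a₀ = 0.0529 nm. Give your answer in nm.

0.443 nm

The Bohr quantisation condition is nλ = 2πr_n.
r_n = n²a₀/Z = 0.282 nm
λ = 2πr_n/n = 2π·0.282/4 = 0.443 nm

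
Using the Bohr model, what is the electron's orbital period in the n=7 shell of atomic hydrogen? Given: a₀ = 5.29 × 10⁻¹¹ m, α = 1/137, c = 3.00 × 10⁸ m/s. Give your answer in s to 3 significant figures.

r = n²a₀/Z = 7²·5.29 × 10⁻¹¹/1 = 2.59 × 10⁻⁹ m
v = Zαc/n = 1·0.00730·3.00 × 10⁸/7 = 3.13 × 10⁵ m/s
T = 2πr/v = 5.21 × 10⁻¹⁴ s

5.21 × 10⁻¹⁴ s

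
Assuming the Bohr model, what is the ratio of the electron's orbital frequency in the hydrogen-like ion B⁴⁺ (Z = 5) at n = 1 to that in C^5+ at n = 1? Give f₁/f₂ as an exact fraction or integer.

f ∝ Z^2 · n^-3
f₁/f₂ = (5/6)^2 · (1/1)^-3 = 25/36

25/36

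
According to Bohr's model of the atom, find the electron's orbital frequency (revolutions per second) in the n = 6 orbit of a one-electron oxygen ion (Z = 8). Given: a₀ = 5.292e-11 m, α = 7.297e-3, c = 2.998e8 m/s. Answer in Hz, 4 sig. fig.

r = n²a₀/Z = 2.381e-10 m, v = Zαc/n = 2.917e6 m/s
f = v/(2πr) = 1.949e15 Hz

1.949e15 Hz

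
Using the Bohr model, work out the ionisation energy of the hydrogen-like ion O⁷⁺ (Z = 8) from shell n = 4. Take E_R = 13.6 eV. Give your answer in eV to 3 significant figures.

E_n = −E_R·Z²/n² = −13.6 × 8²/4² eV = -54.4 eV
Ionisation energy = −E_n = 54.4 eV

54.4 eV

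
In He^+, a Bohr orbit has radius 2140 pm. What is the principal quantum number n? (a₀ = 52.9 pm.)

r_n = n²a₀/Z ⇒ n² = rZ/a₀ = 2140 × 2 / 52.9 ≈ 80.91
n = 9

9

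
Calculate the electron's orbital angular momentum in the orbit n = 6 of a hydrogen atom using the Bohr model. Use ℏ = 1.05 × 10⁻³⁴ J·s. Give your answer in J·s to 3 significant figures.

L_n = nℏ = 6 × 1.05 × 10⁻³⁴ = 6.30 × 10⁻³⁴ J·s

6.30 × 10⁻³⁴ J·s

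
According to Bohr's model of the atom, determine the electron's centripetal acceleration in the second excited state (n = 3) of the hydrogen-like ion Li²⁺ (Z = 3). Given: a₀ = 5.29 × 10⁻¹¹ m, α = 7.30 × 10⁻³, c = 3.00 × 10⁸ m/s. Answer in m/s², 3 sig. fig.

r = n²a₀/Z = 1.59 × 10⁻¹⁰ m, v = Zαc/n = 2.19 × 10⁶ m/s
a = v²/r = (2.19 × 10⁶)² / 1.59 × 10⁻¹⁰ = 3.02 × 10²² m/s²

3.02 × 10²² m/s²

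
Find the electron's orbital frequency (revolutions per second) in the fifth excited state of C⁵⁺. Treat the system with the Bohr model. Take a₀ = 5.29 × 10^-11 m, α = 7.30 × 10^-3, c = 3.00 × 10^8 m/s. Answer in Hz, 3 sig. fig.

1.10 × 10^15 Hz

r = n²a₀/Z = 3.17 × 10^-10 m, v = Zαc/n = 2.19 × 10^6 m/s
f = v/(2πr) = 1.10 × 10^15 Hz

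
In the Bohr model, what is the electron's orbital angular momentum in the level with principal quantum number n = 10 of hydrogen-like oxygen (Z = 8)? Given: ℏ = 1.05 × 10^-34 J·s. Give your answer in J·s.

L_n = nℏ = 10 × 1.05 × 10^-34 = 1.05 × 10^-33 J·s

1.05 × 10^-33 J·s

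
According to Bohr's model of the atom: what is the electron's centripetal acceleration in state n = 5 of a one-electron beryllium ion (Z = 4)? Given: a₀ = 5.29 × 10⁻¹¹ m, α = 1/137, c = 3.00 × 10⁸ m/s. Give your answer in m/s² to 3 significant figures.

9.28 × 10²¹ m/s²

r = n²a₀/Z = 3.31 × 10⁻¹⁰ m, v = Zαc/n = 1.75 × 10⁶ m/s
a = v²/r = (1.75 × 10⁶)² / 3.31 × 10⁻¹⁰ = 9.28 × 10²¹ m/s²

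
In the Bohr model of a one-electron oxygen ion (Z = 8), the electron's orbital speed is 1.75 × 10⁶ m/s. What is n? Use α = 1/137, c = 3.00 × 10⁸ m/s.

10

v_n = Zαc/n ⇒ n = Zαc/v = 8 × 0.00730 × 3.00 × 10⁸ / 1.75 × 10⁶ ≈ 10.01
n = 10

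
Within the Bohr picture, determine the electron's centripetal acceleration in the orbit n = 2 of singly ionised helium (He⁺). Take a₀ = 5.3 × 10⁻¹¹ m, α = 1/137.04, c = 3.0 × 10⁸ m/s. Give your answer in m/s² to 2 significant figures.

4.5 × 10²² m/s²

r = n²a₀/Z = 1.1 × 10⁻¹⁰ m, v = Zαc/n = 2.2 × 10⁶ m/s
a = v²/r = (2.2 × 10⁶)² / 1.1 × 10⁻¹⁰ = 4.5 × 10²² m/s²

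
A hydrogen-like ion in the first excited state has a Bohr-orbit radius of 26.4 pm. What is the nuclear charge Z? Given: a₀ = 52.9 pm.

8

r_n = n²a₀/Z ⇒ Z = n²a₀/r = 2² × 52.9 / 26.4 ≈ 8.02
Z = 8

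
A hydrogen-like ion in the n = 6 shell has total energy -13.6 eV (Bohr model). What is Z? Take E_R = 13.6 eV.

E_n = −E_R Z²/n² ⇒ Z² = −E_n n²/E_R = 13.6 × 6² / 13.6 ≈ 36.00
Z = 6

6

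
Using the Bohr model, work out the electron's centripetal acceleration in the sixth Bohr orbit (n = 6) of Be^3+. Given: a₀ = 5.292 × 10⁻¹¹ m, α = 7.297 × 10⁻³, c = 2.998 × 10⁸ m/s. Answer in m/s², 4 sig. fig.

r = n²a₀/Z = 4.763 × 10⁻¹⁰ m, v = Zαc/n = 1.458 × 10⁶ m/s
a = v²/r = (1.458 × 10⁶)² / 4.763 × 10⁻¹⁰ = 4.466 × 10²¹ m/s²

4.466 × 10²¹ m/s²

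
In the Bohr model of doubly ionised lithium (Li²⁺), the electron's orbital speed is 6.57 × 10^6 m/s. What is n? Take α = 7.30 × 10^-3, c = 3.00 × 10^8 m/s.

1

v_n = Zαc/n ⇒ n = Zαc/v = 3 × 0.00730 × 3.00 × 10^8 / 6.57 × 10^6 ≈ 1.00
n = 1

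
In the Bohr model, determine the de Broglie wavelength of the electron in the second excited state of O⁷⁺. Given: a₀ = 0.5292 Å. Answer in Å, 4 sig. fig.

1.247 Å

The Bohr quantisation condition is nλ = 2πr_n.
r_n = n²a₀/Z = 0.5954 Å
λ = 2πr_n/n = 2π·0.5954/3 = 1.247 Å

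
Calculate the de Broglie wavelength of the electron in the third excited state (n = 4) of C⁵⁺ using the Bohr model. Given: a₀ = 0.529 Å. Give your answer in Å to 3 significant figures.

The Bohr quantisation condition is nλ = 2πr_n.
r_n = n²a₀/Z = 1.41 Å
λ = 2πr_n/n = 2π·1.41/4 = 2.22 Å

2.22 Å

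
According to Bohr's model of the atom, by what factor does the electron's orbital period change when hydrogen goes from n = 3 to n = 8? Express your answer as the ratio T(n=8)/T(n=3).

512/27

T ∝ Z^-2 · n^3; with Z fixed, T ∝ n^3.
T(n=8)/T(n=3) = (8/3)^3 = 512/27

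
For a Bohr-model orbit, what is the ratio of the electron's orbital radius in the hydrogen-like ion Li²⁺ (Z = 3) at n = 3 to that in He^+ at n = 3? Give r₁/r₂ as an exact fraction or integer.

2/3

r ∝ Z^-1 · n^2
r₁/r₂ = (3/2)^-1 · (3/3)^2 = 2/3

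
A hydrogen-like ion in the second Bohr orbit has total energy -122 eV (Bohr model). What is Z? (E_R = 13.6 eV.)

6

E_n = −E_R Z²/n² ⇒ Z² = −E_n n²/E_R = 122 × 2² / 13.6 ≈ 35.88
Z = 6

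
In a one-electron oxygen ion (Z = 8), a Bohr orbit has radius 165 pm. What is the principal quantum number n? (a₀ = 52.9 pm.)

5

r_n = n²a₀/Z ⇒ n² = rZ/a₀ = 165 × 8 / 52.9 ≈ 24.95
n = 5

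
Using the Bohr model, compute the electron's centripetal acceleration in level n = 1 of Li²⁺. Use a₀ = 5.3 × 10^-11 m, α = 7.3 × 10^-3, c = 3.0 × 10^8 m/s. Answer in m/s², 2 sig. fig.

2.4 × 10^24 m/s²

r = n²a₀/Z = 1.8 × 10^-11 m, v = Zαc/n = 6.6 × 10^6 m/s
a = v²/r = (6.6 × 10^6)² / 1.8 × 10^-11 = 2.4 × 10^24 m/s²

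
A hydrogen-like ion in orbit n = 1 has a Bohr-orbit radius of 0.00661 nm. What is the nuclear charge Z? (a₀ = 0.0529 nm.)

8

r_n = n²a₀/Z ⇒ Z = n²a₀/r = 1² × 0.0529 / 0.00661 ≈ 8.00
Z = 8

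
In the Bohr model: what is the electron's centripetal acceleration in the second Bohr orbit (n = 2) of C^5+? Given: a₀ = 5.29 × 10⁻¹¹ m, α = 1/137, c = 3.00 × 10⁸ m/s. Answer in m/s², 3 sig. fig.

1.22 × 10²⁴ m/s²

r = n²a₀/Z = 3.53 × 10⁻¹¹ m, v = Zαc/n = 6.57 × 10⁶ m/s
a = v²/r = (6.57 × 10⁶)² / 3.53 × 10⁻¹¹ = 1.22 × 10²⁴ m/s²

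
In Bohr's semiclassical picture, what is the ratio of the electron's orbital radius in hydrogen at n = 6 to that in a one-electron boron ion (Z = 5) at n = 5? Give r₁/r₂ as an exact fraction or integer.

r ∝ Z^-1 · n^2
r₁/r₂ = (1/5)^-1 · (6/5)^2 = 36/5

36/5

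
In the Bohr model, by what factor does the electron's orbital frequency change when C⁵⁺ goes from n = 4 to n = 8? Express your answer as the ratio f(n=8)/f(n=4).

f ∝ Z^2 · n^-3; with Z fixed, f ∝ n^-3.
f(n=8)/f(n=4) = (8/4)^-3 = 1/8

1/8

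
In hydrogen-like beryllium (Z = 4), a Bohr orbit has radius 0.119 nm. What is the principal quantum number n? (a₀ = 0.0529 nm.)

r_n = n²a₀/Z ⇒ n² = rZ/a₀ = 0.119 × 4 / 0.0529 ≈ 9.00
n = 3

3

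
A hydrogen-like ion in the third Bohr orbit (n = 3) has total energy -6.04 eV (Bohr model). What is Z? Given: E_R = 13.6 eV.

2

E_n = −E_R Z²/n² ⇒ Z² = −E_n n²/E_R = 6.04 × 3² / 13.6 ≈ 4.00
Z = 2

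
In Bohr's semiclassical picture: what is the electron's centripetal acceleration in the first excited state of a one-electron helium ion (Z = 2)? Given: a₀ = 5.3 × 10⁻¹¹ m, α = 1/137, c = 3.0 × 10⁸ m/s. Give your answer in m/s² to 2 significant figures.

r = n²a₀/Z = 1.1 × 10⁻¹⁰ m, v = Zαc/n = 2.2 × 10⁶ m/s
a = v²/r = (2.2 × 10⁶)² / 1.1 × 10⁻¹⁰ = 4.5 × 10²² m/s²

4.5 × 10²² m/s²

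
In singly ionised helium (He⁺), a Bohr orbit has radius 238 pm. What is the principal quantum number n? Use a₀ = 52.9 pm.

3

r_n = n²a₀/Z ⇒ n² = rZ/a₀ = 238 × 2 / 52.9 ≈ 9.00
n = 3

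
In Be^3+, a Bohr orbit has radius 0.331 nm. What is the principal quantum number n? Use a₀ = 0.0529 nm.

r_n = n²a₀/Z ⇒ n² = rZ/a₀ = 0.331 × 4 / 0.0529 ≈ 25.03
n = 5

5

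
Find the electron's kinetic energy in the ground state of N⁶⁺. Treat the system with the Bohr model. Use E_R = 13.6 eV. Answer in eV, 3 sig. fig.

For a Coulomb orbit the virial theorem gives K = −E_n.
E_n = −E_R·Z²/n², so K = E_R·Z²/n² = 13.6 × 7²/1² = 666 eV

666 eV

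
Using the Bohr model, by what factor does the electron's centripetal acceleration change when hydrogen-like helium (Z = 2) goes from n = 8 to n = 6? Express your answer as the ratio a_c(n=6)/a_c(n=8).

256/81

a_c ∝ Z^3 · n^-4; with Z fixed, a_c ∝ n^-4.
a_c(n=6)/a_c(n=8) = (6/8)^-4 = 256/81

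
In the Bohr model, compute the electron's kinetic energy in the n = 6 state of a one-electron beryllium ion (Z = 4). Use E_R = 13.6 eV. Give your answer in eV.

For a Coulomb orbit the virial theorem gives K = −E_n.
E_n = −E_R·Z²/n², so K = E_R·Z²/n² = 13.6 × 4²/6² = 6.04 eV

6.04 eV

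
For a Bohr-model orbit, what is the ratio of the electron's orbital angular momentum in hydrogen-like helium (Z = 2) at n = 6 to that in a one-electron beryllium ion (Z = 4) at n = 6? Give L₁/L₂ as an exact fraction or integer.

L = nℏ is independent of Z.
L₁/L₂ = n₁/n₂ = 6/6 = 1

1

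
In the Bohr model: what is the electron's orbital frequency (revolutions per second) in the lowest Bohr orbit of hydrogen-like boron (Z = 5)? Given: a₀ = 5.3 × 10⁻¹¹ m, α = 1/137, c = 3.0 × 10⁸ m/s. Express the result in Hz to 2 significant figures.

r = n²a₀/Z = 1.1 × 10⁻¹¹ m, v = Zαc/n = 1.1 × 10⁷ m/s
f = v/(2πr) = 1.6 × 10¹⁷ Hz

1.6 × 10¹⁷ Hz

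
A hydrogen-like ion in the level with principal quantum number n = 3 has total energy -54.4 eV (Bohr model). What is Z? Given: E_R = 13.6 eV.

E_n = −E_R Z²/n² ⇒ Z² = −E_n n²/E_R = 54.4 × 3² / 13.6 ≈ 36.00
Z = 6

6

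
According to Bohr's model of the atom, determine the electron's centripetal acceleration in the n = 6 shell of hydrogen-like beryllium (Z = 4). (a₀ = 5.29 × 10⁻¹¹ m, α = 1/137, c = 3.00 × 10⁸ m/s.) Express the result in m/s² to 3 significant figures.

4.48 × 10²¹ m/s²

r = n²a₀/Z = 4.76 × 10⁻¹⁰ m, v = Zαc/n = 1.46 × 10⁶ m/s
a = v²/r = (1.46 × 10⁶)² / 4.76 × 10⁻¹⁰ = 4.48 × 10²¹ m/s²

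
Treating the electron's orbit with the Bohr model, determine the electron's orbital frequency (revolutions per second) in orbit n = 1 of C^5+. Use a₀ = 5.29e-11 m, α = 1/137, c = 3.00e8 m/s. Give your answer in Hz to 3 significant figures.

2.37e17 Hz

r = n²a₀/Z = 8.82e-12 m, v = Zαc/n = 1.31e7 m/s
f = v/(2πr) = 2.37e17 Hz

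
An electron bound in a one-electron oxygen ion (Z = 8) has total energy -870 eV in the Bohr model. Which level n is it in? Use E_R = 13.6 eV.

E_n = −E_R Z²/n² ⇒ n² = E_R Z²/(−E_n) = 13.6 × 8² / 870 ≈ 1.00
n = 1

1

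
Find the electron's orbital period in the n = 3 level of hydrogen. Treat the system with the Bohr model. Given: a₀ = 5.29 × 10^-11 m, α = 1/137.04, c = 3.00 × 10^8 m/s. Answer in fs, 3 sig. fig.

4.10 fs

r = n²a₀/Z = 3²·5.29 × 10^-11/1 = 4.76 × 10^-10 m
v = Zαc/n = 1·0.00730·3.00 × 10^8/3 = 7.30 × 10^5 m/s
T = 2πr/v = 4.10 × 10^-15 s = 4.10 fs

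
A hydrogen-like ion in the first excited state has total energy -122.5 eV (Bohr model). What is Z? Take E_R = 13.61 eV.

E_n = −E_R Z²/n² ⇒ Z² = −E_n n²/E_R = 122.5 × 2² / 13.61 ≈ 36.00
Z = 6

6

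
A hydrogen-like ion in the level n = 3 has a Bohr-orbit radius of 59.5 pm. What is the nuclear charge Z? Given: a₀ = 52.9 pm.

r_n = n²a₀/Z ⇒ Z = n²a₀/r = 3² × 52.9 / 59.5 ≈ 8.00
Z = 8

8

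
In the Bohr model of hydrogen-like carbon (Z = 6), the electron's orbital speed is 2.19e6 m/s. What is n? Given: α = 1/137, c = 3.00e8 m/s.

v_n = Zαc/n ⇒ n = Zαc/v = 6 × 0.00730 × 3.00e8 / 2.19e6 ≈ 6.00
n = 6

6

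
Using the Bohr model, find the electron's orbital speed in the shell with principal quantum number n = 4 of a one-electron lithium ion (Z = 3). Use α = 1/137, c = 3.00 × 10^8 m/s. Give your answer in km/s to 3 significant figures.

1640 km/s

v_n = Zαc/n = 3 × 0.00730 × 3.00 × 10^8 / 4
    = 1640 km/s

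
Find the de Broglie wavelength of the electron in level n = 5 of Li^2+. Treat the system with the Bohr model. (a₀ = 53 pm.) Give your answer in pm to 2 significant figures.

560 pm

The Bohr quantisation condition is nλ = 2πr_n.
r_n = n²a₀/Z = 440 pm
λ = 2πr_n/n = 2π·440/5 = 560 pm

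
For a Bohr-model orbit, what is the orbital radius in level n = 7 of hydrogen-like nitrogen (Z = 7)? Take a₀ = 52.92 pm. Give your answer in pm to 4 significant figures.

370.4 pm

r_n = n²a₀/Z = 7² × 52.92 / 7
    = 49 × 52.92 / 7 = 370.4 pm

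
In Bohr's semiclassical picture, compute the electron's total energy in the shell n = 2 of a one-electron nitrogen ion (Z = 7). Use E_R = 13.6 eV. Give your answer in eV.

E_n = −E_R·Z²/n² = −13.6 × 7²/2² = -167 eV

-167 eV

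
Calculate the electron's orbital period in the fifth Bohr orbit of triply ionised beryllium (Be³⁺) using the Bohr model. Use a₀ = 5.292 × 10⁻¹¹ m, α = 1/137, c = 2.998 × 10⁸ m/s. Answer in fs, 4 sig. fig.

r = n²a₀/Z = 5²·5.292 × 10⁻¹¹/4 = 3.308 × 10⁻¹⁰ m
v = Zαc/n = 4·0.007299·2.998 × 10⁸/5 = 1.751 × 10⁶ m/s
T = 2πr/v = 1.187 × 10⁻¹⁵ s = 1.187 fs

1.187 fs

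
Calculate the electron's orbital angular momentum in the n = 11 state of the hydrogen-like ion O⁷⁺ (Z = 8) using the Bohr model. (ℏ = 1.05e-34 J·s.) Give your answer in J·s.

1.16e-33 J·s

L_n = nℏ = 11 × 1.05e-34 = 1.16e-33 J·s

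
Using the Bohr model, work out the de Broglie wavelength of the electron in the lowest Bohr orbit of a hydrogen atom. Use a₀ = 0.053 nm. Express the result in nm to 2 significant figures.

The Bohr quantisation condition is nλ = 2πr_n.
r_n = n²a₀/Z = 0.053 nm
λ = 2πr_n/n = 2π·0.053/1 = 0.33 nm

0.33 nm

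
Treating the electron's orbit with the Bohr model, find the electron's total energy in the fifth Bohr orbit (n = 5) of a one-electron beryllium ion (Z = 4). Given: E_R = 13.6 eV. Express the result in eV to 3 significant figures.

-8.70 eV

E_n = −E_R·Z²/n² = −13.6 × 4²/5² = -8.70 eV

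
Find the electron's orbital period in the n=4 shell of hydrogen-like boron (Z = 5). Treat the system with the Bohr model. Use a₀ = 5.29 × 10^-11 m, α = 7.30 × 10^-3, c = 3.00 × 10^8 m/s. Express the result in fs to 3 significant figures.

0.389 fs

r = n²a₀/Z = 4²·5.29 × 10^-11/5 = 1.69 × 10^-10 m
v = Zαc/n = 5·0.00730·3.00 × 10^8/4 = 2.74 × 10^6 m/s
T = 2πr/v = 3.89 × 10^-16 s = 0.389 fs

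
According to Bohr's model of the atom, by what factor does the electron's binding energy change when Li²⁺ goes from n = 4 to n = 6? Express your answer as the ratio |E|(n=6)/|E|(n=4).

|E| ∝ Z^2 · n^-2; with Z fixed, |E| ∝ n^-2.
|E|(n=6)/|E|(n=4) = (6/4)^-2 = 4/9

4/9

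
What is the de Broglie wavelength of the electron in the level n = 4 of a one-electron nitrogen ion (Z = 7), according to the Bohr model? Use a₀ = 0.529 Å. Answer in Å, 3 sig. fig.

The Bohr quantisation condition is nλ = 2πr_n.
r_n = n²a₀/Z = 1.21 Å
λ = 2πr_n/n = 2π·1.21/4 = 1.90 Å

1.90 Å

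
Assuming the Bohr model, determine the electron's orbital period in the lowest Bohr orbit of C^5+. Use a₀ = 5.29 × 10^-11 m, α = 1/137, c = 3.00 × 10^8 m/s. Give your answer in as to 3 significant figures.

4.22 as

r = n²a₀/Z = 1²·5.29 × 10^-11/6 = 8.82 × 10^-12 m
v = Zαc/n = 6·0.00730·3.00 × 10^8/1 = 1.31 × 10^7 m/s
T = 2πr/v = 4.22 × 10^-18 s = 4.22 as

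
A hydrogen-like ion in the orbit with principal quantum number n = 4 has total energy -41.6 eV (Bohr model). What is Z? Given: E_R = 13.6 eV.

7

E_n = −E_R Z²/n² ⇒ Z² = −E_n n²/E_R = 41.6 × 4² / 13.6 ≈ 48.94
Z = 7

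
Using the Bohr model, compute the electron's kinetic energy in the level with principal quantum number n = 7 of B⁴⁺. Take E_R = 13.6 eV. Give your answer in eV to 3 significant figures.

6.94 eV

For a Coulomb orbit the virial theorem gives K = −E_n.
E_n = −E_R·Z²/n², so K = E_R·Z²/n² = 13.6 × 5²/7² = 6.94 eV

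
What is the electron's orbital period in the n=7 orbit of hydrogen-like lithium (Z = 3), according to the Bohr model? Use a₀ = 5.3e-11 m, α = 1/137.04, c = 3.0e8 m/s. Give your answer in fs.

5.8 fs

r = n²a₀/Z = 7²·5.3e-11/3 = 8.7e-10 m
v = Zαc/n = 3·0.0073·3.0e8/7 = 9.4e5 m/s
T = 2πr/v = 5.8e-15 s = 5.8 fs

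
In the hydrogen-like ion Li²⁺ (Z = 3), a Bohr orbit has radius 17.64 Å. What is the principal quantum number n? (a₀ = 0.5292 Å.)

r_n = n²a₀/Z ⇒ n² = rZ/a₀ = 17.64 × 3 / 0.5292 ≈ 100.00
n = 10

10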